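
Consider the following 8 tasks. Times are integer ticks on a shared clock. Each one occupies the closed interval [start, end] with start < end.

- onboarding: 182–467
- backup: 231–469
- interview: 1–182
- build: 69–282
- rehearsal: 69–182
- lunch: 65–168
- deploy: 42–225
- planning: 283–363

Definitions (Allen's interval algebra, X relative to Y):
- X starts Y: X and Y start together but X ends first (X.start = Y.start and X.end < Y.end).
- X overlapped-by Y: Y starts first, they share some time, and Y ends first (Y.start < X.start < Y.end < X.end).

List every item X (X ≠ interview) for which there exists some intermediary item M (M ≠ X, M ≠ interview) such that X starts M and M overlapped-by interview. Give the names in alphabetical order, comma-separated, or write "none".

rehearsal

Target interview = [1, 182].
Intermediaries M with M overlapped-by interview: build, deploy.
Via build — items with X starts build: rehearsal.
Via deploy — items with X starts deploy: none.
Union: rehearsal.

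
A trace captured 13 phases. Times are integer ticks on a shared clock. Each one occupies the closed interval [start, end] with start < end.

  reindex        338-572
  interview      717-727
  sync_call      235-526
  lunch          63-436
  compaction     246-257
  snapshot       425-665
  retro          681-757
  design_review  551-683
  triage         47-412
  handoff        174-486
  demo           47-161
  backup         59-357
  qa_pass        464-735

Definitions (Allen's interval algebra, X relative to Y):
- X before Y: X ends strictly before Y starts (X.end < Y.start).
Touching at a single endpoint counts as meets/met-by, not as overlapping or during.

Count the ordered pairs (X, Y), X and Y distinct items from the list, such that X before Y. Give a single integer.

Checking all 156 ordered pairs for relation 'before'; matching pairs in alphabetical order:
(backup, design_review): backup before design_review ✓
(backup, interview): backup before interview ✓
(backup, qa_pass): backup before qa_pass ✓
(backup, retro): backup before retro ✓
(backup, snapshot): backup before snapshot ✓
(compaction, design_review): compaction before design_review ✓
(compaction, interview): compaction before interview ✓
(compaction, qa_pass): compaction before qa_pass ✓
(compaction, reindex): compaction before reindex ✓
(compaction, retro): compaction before retro ✓
(compaction, snapshot): compaction before snapshot ✓
(demo, compaction): demo before compaction ✓
(demo, design_review): demo before design_review ✓
(demo, handoff): demo before handoff ✓
(demo, interview): demo before interview ✓
(demo, qa_pass): demo before qa_pass ✓
(demo, reindex): demo before reindex ✓
(demo, retro): demo before retro ✓
(demo, snapshot): demo before snapshot ✓
(demo, sync_call): demo before sync_call ✓
(design_review, interview): design_review before interview ✓
(handoff, design_review): handoff before design_review ✓
(handoff, interview): handoff before interview ✓
(handoff, retro): handoff before retro ✓
... plus 16 further pairs not listed.
Count: 40.

40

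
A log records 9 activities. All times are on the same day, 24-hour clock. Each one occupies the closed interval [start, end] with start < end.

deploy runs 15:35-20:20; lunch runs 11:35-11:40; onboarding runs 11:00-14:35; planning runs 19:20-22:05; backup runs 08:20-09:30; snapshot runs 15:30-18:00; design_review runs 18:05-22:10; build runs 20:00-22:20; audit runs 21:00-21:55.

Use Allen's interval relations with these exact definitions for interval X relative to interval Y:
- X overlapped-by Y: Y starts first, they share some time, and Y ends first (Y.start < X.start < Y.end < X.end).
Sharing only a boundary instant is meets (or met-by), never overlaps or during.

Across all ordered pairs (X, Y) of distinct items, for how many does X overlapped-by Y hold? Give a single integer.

6

Checking all 72 ordered pairs for relation 'overlapped-by'; matching pairs in alphabetical order:
(build, deploy): build overlapped-by deploy ✓
(build, design_review): build overlapped-by design_review ✓
(build, planning): build overlapped-by planning ✓
(deploy, snapshot): deploy overlapped-by snapshot ✓
(design_review, deploy): design_review overlapped-by deploy ✓
(planning, deploy): planning overlapped-by deploy ✓
Count: 6.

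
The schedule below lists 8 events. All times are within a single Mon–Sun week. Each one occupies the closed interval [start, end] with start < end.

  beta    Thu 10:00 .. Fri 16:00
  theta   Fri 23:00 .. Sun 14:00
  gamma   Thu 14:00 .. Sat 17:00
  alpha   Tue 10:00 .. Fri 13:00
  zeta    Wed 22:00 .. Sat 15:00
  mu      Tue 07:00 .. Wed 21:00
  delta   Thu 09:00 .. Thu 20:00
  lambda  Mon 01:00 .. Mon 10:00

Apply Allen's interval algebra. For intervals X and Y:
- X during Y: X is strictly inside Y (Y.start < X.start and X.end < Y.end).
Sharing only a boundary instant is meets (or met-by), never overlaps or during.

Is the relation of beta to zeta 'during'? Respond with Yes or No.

Yes

beta = [Thu 10:00, Fri 16:00], zeta = [Wed 22:00, Sat 15:00].
Actual relation of beta to zeta: during.
Asked whether 'during' holds → Yes.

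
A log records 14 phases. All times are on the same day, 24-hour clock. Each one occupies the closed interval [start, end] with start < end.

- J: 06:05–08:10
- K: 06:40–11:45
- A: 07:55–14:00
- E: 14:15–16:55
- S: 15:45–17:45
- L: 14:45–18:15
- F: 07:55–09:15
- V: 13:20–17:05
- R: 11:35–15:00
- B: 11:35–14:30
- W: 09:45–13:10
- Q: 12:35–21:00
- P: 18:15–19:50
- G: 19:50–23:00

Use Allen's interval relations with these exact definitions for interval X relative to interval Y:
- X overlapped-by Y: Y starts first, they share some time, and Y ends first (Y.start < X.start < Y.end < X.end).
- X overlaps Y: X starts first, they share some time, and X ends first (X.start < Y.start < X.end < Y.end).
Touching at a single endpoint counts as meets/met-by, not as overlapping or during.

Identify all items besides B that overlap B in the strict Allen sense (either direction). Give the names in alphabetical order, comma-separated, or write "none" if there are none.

Target B = [11:35, 14:30].
A [07:55, 14:00] → overlaps → yes.
E [14:15, 16:55] → overlapped-by → yes.
F [07:55, 09:15] → before → no.
G [19:50, 23:00] → after → no.
J [06:05, 08:10] → before → no.
K [06:40, 11:45] → overlaps → yes.
L [14:45, 18:15] → after → no.
P [18:15, 19:50] → after → no.
Q [12:35, 21:00] → overlapped-by → yes.
R [11:35, 15:00] → started-by → no.
S [15:45, 17:45] → after → no.
V [13:20, 17:05] → overlapped-by → yes.
W [09:45, 13:10] → overlaps → yes.
Result: A, E, K, Q, V, W.

A, E, K, Q, V, W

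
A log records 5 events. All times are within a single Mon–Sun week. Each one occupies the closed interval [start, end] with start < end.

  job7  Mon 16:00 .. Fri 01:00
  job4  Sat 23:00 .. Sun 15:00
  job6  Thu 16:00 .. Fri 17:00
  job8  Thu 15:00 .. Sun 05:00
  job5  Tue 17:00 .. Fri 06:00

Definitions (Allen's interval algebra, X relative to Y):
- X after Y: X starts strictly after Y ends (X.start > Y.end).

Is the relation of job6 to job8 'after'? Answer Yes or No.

job6 = [Thu 16:00, Fri 17:00], job8 = [Thu 15:00, Sun 05:00].
Actual relation of job6 to job8: during.
Asked whether 'after' holds → No.

No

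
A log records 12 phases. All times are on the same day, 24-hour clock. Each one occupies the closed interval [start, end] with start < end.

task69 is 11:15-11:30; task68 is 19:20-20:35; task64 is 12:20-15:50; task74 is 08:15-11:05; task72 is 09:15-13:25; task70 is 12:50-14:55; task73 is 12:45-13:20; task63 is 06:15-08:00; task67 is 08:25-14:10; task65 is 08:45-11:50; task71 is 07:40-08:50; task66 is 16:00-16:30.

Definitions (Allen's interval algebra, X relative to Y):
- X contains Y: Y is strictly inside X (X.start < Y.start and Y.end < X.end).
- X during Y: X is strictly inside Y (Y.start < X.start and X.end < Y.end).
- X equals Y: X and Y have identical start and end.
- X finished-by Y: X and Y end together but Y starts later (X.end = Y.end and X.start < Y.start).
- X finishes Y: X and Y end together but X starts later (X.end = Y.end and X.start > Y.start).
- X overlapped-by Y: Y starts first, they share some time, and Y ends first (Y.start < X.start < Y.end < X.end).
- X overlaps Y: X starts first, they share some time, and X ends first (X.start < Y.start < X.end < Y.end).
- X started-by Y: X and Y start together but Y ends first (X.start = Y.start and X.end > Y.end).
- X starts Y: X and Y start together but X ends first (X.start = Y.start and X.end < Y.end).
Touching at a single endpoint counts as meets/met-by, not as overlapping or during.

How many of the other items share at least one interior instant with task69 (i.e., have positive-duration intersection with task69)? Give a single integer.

Target task69 = [11:15, 11:30].
task63 [06:15, 08:00] → before → no.
task64 [12:20, 15:50] → after → no.
task65 [08:45, 11:50] → contains → counts.
task66 [16:00, 16:30] → after → no.
task67 [08:25, 14:10] → contains → counts.
task68 [19:20, 20:35] → after → no.
task70 [12:50, 14:55] → after → no.
task71 [07:40, 08:50] → before → no.
task72 [09:15, 13:25] → contains → counts.
task73 [12:45, 13:20] → after → no.
task74 [08:15, 11:05] → before → no.
Total: 3.

3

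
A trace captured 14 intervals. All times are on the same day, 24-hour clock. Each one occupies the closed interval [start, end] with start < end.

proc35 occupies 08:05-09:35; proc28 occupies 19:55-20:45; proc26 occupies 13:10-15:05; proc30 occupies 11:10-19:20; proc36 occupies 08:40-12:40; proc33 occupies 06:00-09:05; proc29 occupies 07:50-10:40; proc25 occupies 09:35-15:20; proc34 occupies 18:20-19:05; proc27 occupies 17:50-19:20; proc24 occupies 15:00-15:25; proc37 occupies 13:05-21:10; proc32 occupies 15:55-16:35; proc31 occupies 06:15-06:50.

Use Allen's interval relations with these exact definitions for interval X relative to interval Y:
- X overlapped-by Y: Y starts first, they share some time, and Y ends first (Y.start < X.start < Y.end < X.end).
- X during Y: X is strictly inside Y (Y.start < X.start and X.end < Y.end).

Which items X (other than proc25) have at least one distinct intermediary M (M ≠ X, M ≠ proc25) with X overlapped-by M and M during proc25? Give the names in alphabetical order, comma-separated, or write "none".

Target proc25 = [09:35, 15:20].
Intermediaries M with M during proc25: proc26.
Via proc26 — items with X overlapped-by proc26: proc24.
Union: proc24.

proc24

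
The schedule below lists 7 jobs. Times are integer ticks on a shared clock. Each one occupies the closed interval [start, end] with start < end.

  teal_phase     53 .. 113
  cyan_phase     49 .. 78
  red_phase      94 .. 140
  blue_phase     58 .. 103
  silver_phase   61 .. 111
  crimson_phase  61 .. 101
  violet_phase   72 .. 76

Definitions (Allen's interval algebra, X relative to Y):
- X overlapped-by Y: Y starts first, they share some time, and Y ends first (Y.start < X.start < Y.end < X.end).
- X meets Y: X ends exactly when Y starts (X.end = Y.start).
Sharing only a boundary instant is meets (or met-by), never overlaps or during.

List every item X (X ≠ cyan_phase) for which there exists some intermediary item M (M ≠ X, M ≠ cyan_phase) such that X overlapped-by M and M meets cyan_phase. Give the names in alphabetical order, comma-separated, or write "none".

none

Target cyan_phase = [49, 78].
Intermediaries M with M meets cyan_phase: none.
Union: none.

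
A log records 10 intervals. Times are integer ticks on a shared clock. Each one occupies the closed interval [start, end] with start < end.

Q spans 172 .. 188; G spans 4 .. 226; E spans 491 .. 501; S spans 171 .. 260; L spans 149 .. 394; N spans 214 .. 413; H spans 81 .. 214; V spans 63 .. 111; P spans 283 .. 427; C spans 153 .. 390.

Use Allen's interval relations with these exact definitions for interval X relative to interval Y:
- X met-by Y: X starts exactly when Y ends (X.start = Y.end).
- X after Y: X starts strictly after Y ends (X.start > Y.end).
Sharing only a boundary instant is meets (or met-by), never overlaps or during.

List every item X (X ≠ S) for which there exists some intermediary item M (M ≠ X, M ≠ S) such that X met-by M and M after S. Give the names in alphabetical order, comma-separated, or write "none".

Target S = [171, 260].
Intermediaries M with M after S: E, P.
Via E — items with X met-by E: none.
Via P — items with X met-by P: none.
Union: none.

none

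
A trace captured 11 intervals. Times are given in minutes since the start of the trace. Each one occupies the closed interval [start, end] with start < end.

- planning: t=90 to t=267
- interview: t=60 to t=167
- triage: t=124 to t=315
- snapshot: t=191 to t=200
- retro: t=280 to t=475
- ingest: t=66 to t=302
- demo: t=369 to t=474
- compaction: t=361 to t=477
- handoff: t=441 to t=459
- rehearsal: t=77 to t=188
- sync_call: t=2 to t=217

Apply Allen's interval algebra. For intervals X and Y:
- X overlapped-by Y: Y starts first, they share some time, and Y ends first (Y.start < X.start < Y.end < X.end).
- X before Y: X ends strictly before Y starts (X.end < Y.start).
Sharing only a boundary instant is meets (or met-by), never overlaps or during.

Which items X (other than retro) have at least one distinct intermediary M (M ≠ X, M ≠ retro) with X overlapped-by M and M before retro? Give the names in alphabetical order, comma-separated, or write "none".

Target retro = [t=280, t=475].
Intermediaries M with M before retro: interview, planning, rehearsal, snapshot, sync_call.
Via interview — items with X overlapped-by interview: ingest, planning, rehearsal, triage.
Via planning — items with X overlapped-by planning: triage.
Via rehearsal — items with X overlapped-by rehearsal: planning, triage.
Via snapshot — items with X overlapped-by snapshot: none.
Via sync_call — items with X overlapped-by sync_call: ingest, planning, triage.
Union: ingest, planning, rehearsal, triage.

ingest, planning, rehearsal, triage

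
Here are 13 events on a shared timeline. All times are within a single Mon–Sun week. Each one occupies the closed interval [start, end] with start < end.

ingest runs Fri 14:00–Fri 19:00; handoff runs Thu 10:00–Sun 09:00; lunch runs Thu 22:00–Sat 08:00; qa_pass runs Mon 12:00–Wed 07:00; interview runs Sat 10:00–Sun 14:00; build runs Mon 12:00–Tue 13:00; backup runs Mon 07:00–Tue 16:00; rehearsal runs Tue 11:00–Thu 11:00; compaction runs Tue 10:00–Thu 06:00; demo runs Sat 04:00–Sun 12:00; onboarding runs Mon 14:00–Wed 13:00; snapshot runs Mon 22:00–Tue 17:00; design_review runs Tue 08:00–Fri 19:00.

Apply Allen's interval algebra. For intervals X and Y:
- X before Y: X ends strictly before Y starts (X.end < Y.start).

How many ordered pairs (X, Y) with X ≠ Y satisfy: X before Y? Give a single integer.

39

Checking all 156 ordered pairs for relation 'before'; matching pairs in alphabetical order:
(backup, demo): backup before demo ✓
(backup, handoff): backup before handoff ✓
(backup, ingest): backup before ingest ✓
(backup, interview): backup before interview ✓
(backup, lunch): backup before lunch ✓
(build, demo): build before demo ✓
(build, handoff): build before handoff ✓
(build, ingest): build before ingest ✓
(build, interview): build before interview ✓
(build, lunch): build before lunch ✓
(compaction, demo): compaction before demo ✓
(compaction, handoff): compaction before handoff ✓
(compaction, ingest): compaction before ingest ✓
(compaction, interview): compaction before interview ✓
(compaction, lunch): compaction before lunch ✓
(design_review, demo): design_review before demo ✓
(design_review, interview): design_review before interview ✓
(ingest, demo): ingest before demo ✓
(ingest, interview): ingest before interview ✓
(lunch, interview): lunch before interview ✓
(onboarding, demo): onboarding before demo ✓
(onboarding, handoff): onboarding before handoff ✓
(onboarding, ingest): onboarding before ingest ✓
(onboarding, interview): onboarding before interview ✓
... plus 15 further pairs not listed.
Count: 39.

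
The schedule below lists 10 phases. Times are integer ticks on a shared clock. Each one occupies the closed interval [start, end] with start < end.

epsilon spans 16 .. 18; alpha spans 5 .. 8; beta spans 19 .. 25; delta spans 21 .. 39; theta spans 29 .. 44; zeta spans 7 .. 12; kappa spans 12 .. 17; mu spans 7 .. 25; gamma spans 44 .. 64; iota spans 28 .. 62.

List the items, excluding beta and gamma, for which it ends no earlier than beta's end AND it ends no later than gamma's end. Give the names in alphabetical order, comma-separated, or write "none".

Conditions: its end is no earlier than beta's end (X.end >= 25) AND its end is no later than gamma's end (X.end <= 64).
alpha: end 8 >= 25? ✗; end 8 <= 64? ✓ → no.
delta: end 39 >= 25? ✓; end 39 <= 64? ✓ → yes.
epsilon: end 18 >= 25? ✗; end 18 <= 64? ✓ → no.
iota: end 62 >= 25? ✓; end 62 <= 64? ✓ → yes.
kappa: end 17 >= 25? ✗; end 17 <= 64? ✓ → no.
mu: end 25 >= 25? ✓; end 25 <= 64? ✓ → yes.
theta: end 44 >= 25? ✓; end 44 <= 64? ✓ → yes.
zeta: end 12 >= 25? ✗; end 12 <= 64? ✓ → no.
Result: delta, iota, mu, theta.

delta, iota, mu, theta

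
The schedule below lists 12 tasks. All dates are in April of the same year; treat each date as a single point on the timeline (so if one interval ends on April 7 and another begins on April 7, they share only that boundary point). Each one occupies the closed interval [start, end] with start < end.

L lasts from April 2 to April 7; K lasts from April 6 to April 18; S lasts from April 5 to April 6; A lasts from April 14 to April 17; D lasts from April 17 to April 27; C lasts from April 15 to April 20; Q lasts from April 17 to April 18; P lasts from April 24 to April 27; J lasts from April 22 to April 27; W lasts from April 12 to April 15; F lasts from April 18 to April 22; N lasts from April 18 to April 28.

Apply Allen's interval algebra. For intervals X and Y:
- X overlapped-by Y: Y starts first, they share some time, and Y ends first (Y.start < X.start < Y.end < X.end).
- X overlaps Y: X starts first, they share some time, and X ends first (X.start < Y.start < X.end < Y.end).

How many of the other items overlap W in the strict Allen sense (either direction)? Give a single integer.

1

Target W = [April 12, April 15].
A [April 14, April 17] → overlapped-by → counts.
C [April 15, April 20] → met-by → no.
D [April 17, April 27] → after → no.
F [April 18, April 22] → after → no.
J [April 22, April 27] → after → no.
K [April 6, April 18] → contains → no.
L [April 2, April 7] → before → no.
N [April 18, April 28] → after → no.
P [April 24, April 27] → after → no.
Q [April 17, April 18] → after → no.
S [April 5, April 6] → before → no.
Total: 1.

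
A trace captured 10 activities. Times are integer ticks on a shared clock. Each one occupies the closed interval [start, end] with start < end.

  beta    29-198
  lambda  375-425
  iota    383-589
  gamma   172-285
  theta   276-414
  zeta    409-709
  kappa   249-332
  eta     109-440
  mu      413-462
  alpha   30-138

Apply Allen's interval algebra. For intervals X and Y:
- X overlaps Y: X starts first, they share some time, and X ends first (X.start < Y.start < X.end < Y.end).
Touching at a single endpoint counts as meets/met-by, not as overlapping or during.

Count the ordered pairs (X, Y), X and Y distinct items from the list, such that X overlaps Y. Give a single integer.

Checking all 90 ordered pairs for relation 'overlaps'; matching pairs in alphabetical order:
(alpha, eta): alpha overlaps eta ✓
(beta, eta): beta overlaps eta ✓
(beta, gamma): beta overlaps gamma ✓
(eta, iota): eta overlaps iota ✓
(eta, mu): eta overlaps mu ✓
(eta, zeta): eta overlaps zeta ✓
(gamma, kappa): gamma overlaps kappa ✓
(gamma, theta): gamma overlaps theta ✓
(iota, zeta): iota overlaps zeta ✓
(kappa, theta): kappa overlaps theta ✓
(lambda, iota): lambda overlaps iota ✓
(lambda, mu): lambda overlaps mu ✓
(lambda, zeta): lambda overlaps zeta ✓
(theta, iota): theta overlaps iota ✓
(theta, lambda): theta overlaps lambda ✓
(theta, mu): theta overlaps mu ✓
(theta, zeta): theta overlaps zeta ✓
Count: 17.

17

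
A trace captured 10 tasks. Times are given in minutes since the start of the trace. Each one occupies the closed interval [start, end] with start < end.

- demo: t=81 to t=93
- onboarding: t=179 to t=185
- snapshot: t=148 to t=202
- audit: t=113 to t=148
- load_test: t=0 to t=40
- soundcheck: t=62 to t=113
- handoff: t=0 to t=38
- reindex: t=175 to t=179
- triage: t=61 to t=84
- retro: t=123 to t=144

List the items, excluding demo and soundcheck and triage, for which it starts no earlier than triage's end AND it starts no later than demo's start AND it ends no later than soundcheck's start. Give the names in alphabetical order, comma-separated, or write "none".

Conditions: its start is no earlier than triage's end (X.start >= t=84) AND its start is no later than demo's start (X.start <= t=81) AND its end is no later than soundcheck's start (X.end <= t=62).
audit: start t=113 >= t=84? ✓; start t=113 <= t=81? ✗; end t=148 <= t=62? ✗ → no.
handoff: start t=0 >= t=84? ✗; start t=0 <= t=81? ✓; end t=38 <= t=62? ✓ → no.
load_test: start t=0 >= t=84? ✗; start t=0 <= t=81? ✓; end t=40 <= t=62? ✓ → no.
onboarding: start t=179 >= t=84? ✓; start t=179 <= t=81? ✗; end t=185 <= t=62? ✗ → no.
reindex: start t=175 >= t=84? ✓; start t=175 <= t=81? ✗; end t=179 <= t=62? ✗ → no.
retro: start t=123 >= t=84? ✓; start t=123 <= t=81? ✗; end t=144 <= t=62? ✗ → no.
snapshot: start t=148 >= t=84? ✓; start t=148 <= t=81? ✗; end t=202 <= t=62? ✗ → no.
Result: none.

none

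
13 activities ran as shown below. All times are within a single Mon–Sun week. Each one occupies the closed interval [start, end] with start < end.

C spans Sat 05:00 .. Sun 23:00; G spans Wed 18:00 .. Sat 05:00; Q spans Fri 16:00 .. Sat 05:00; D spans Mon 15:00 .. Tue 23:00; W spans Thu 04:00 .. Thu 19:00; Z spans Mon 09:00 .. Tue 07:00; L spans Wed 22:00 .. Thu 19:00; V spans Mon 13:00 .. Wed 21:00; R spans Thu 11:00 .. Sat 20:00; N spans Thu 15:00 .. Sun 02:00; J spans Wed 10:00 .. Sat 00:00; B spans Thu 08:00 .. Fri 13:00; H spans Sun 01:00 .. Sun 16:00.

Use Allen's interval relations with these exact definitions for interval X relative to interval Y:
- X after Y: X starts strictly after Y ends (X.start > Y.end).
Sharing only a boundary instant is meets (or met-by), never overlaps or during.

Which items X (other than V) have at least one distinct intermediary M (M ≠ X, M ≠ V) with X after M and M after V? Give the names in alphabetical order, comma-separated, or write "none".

Target V = [Mon 13:00, Wed 21:00].
Intermediaries M with M after V: B, C, H, L, N, Q, R, W.
Via B — items with X after B: C, H, Q.
Via C — items with X after C: none.
Via H — items with X after H: none.
Via L — items with X after L: C, H, Q.
Via N — items with X after N: none.
Via Q — items with X after Q: H.
Via R — items with X after R: H.
Via W — items with X after W: C, H, Q.
Union: C, H, Q.

C, H, Q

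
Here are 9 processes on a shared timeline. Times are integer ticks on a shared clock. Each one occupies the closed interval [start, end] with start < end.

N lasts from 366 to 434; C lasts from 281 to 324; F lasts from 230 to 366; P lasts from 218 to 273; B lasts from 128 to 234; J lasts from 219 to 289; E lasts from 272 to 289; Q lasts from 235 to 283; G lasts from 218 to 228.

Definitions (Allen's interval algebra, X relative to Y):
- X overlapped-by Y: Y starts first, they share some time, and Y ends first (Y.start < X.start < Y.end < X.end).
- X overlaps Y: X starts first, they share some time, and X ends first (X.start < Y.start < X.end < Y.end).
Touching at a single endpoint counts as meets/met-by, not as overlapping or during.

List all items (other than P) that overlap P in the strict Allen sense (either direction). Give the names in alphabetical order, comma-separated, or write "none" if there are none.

B, E, F, J, Q

Target P = [218, 273].
B [128, 234] → overlaps → yes.
C [281, 324] → after → no.
E [272, 289] → overlapped-by → yes.
F [230, 366] → overlapped-by → yes.
G [218, 228] → starts → no.
J [219, 289] → overlapped-by → yes.
N [366, 434] → after → no.
Q [235, 283] → overlapped-by → yes.
Result: B, E, F, J, Q.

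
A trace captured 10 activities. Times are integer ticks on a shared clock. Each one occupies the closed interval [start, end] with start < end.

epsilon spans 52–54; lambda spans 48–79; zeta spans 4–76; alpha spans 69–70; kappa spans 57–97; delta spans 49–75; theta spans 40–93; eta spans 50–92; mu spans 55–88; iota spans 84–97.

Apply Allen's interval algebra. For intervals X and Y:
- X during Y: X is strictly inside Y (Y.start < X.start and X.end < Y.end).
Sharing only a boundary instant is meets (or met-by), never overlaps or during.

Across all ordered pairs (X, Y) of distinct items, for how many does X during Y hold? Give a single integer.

19

Checking all 90 ordered pairs for relation 'during'; matching pairs in alphabetical order:
(alpha, delta): alpha during delta ✓
(alpha, eta): alpha during eta ✓
(alpha, kappa): alpha during kappa ✓
(alpha, lambda): alpha during lambda ✓
(alpha, mu): alpha during mu ✓
(alpha, theta): alpha during theta ✓
(alpha, zeta): alpha during zeta ✓
(delta, lambda): delta during lambda ✓
(delta, theta): delta during theta ✓
(delta, zeta): delta during zeta ✓
(epsilon, delta): epsilon during delta ✓
(epsilon, eta): epsilon during eta ✓
(epsilon, lambda): epsilon during lambda ✓
(epsilon, theta): epsilon during theta ✓
(epsilon, zeta): epsilon during zeta ✓
(eta, theta): eta during theta ✓
(lambda, theta): lambda during theta ✓
(mu, eta): mu during eta ✓
(mu, theta): mu during theta ✓
Count: 19.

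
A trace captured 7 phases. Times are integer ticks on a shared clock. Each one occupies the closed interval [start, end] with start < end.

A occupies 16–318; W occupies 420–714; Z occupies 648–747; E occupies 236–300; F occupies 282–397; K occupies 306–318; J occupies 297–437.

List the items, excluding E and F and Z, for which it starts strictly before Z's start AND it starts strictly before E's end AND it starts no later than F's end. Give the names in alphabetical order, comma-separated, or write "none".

Conditions: its start is strictly before Z's start (X.start < 648) AND its start is strictly before E's end (X.start < 300) AND its start is no later than F's end (X.start <= 397).
A: start 16 < 648? ✓; start 16 < 300? ✓; start 16 <= 397? ✓ → yes.
J: start 297 < 648? ✓; start 297 < 300? ✓; start 297 <= 397? ✓ → yes.
K: start 306 < 648? ✓; start 306 < 300? ✗; start 306 <= 397? ✓ → no.
W: start 420 < 648? ✓; start 420 < 300? ✗; start 420 <= 397? ✗ → no.
Result: A, J.

A, J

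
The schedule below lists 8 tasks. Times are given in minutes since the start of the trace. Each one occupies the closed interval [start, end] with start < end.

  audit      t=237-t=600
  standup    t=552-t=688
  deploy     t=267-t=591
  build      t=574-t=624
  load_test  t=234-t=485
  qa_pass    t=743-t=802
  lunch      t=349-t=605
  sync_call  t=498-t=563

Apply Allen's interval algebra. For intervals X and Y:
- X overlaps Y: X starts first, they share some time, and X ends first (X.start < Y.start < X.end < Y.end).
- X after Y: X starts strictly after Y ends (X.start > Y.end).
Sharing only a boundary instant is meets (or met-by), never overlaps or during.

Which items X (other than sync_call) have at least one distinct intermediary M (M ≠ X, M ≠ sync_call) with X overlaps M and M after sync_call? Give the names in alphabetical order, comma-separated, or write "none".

audit, deploy, lunch

Target sync_call = [t=498, t=563].
Intermediaries M with M after sync_call: build, qa_pass.
Via build — items with X overlaps build: audit, deploy, lunch.
Via qa_pass — items with X overlaps qa_pass: none.
Union: audit, deploy, lunch.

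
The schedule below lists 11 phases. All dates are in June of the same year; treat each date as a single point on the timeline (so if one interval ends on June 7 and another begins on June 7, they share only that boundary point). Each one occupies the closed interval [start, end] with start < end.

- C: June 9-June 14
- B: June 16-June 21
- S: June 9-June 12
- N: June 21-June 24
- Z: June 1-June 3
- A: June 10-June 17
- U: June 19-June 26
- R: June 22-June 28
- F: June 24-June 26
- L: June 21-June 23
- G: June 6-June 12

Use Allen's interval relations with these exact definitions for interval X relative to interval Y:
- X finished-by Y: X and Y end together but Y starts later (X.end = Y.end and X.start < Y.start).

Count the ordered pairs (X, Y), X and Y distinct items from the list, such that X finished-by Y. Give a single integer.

2

Checking all 110 ordered pairs for relation 'finished-by'; matching pairs in alphabetical order:
(G, S): G finished-by S ✓
(U, F): U finished-by F ✓
Count: 2.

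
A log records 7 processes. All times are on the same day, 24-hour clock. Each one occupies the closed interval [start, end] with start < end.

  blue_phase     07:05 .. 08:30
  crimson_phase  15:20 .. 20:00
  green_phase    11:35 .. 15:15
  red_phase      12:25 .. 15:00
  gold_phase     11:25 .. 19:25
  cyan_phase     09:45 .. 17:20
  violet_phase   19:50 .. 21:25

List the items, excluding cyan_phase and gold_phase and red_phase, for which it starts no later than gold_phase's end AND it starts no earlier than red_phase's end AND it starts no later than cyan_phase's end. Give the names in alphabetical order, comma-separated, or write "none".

Conditions: its start is no later than gold_phase's end (X.start <= 19:25) AND its start is no earlier than red_phase's end (X.start >= 15:00) AND its start is no later than cyan_phase's end (X.start <= 17:20).
blue_phase: start 07:05 <= 19:25? ✓; start 07:05 >= 15:00? ✗; start 07:05 <= 17:20? ✓ → no.
crimson_phase: start 15:20 <= 19:25? ✓; start 15:20 >= 15:00? ✓; start 15:20 <= 17:20? ✓ → yes.
green_phase: start 11:35 <= 19:25? ✓; start 11:35 >= 15:00? ✗; start 11:35 <= 17:20? ✓ → no.
violet_phase: start 19:50 <= 19:25? ✗; start 19:50 >= 15:00? ✓; start 19:50 <= 17:20? ✗ → no.
Result: crimson_phase.

crimson_phase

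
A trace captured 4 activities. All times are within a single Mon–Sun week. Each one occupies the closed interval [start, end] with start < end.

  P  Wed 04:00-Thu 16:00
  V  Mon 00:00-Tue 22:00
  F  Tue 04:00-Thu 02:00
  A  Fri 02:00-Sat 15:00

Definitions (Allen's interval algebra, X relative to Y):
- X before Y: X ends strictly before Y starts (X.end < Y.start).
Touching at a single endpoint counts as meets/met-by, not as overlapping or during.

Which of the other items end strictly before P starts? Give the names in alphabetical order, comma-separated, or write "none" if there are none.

Target P = [Wed 04:00, Thu 16:00].
A [Fri 02:00, Sat 15:00] → after → no.
F [Tue 04:00, Thu 02:00] → overlaps → no.
V [Mon 00:00, Tue 22:00] → before → yes.
Result: V.

V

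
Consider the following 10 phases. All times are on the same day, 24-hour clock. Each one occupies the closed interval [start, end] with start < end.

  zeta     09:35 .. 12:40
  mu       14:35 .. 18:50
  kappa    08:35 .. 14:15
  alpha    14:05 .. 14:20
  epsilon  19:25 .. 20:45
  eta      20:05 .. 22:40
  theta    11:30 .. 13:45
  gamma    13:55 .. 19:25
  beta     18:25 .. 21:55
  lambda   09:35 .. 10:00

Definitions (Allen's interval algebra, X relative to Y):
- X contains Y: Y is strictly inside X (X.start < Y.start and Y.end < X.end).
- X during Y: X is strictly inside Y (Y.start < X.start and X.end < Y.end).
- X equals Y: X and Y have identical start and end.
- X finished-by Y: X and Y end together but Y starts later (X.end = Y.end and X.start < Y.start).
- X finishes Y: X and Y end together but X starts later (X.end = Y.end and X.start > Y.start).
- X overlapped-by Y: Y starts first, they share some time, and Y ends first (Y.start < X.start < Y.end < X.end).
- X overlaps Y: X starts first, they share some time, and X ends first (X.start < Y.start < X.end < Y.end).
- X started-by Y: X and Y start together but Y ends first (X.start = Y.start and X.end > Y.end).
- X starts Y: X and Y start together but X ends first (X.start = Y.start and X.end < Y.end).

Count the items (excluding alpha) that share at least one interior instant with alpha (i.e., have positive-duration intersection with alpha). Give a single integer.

Target alpha = [14:05, 14:20].
beta [18:25, 21:55] → after → no.
epsilon [19:25, 20:45] → after → no.
eta [20:05, 22:40] → after → no.
gamma [13:55, 19:25] → contains → counts.
kappa [08:35, 14:15] → overlaps → counts.
lambda [09:35, 10:00] → before → no.
mu [14:35, 18:50] → after → no.
theta [11:30, 13:45] → before → no.
zeta [09:35, 12:40] → before → no.
Total: 2.

2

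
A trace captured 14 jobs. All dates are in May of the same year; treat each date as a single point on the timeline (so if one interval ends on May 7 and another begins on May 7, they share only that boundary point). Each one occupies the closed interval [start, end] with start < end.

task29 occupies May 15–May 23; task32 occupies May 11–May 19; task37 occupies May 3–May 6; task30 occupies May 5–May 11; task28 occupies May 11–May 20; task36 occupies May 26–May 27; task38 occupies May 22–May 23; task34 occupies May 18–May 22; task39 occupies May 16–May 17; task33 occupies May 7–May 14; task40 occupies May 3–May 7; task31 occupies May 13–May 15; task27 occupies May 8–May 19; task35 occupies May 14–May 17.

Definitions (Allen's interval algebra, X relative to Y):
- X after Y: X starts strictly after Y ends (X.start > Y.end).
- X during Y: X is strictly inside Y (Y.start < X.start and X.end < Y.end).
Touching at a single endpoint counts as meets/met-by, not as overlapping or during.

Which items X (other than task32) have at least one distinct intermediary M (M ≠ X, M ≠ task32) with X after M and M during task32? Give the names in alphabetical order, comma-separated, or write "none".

Target task32 = [May 11, May 19].
Intermediaries M with M during task32: task31, task35, task39.
Via task31 — items with X after task31: task34, task36, task38, task39.
Via task35 — items with X after task35: task34, task36, task38.
Via task39 — items with X after task39: task34, task36, task38.
Union: task34, task36, task38, task39.

task34, task36, task38, task39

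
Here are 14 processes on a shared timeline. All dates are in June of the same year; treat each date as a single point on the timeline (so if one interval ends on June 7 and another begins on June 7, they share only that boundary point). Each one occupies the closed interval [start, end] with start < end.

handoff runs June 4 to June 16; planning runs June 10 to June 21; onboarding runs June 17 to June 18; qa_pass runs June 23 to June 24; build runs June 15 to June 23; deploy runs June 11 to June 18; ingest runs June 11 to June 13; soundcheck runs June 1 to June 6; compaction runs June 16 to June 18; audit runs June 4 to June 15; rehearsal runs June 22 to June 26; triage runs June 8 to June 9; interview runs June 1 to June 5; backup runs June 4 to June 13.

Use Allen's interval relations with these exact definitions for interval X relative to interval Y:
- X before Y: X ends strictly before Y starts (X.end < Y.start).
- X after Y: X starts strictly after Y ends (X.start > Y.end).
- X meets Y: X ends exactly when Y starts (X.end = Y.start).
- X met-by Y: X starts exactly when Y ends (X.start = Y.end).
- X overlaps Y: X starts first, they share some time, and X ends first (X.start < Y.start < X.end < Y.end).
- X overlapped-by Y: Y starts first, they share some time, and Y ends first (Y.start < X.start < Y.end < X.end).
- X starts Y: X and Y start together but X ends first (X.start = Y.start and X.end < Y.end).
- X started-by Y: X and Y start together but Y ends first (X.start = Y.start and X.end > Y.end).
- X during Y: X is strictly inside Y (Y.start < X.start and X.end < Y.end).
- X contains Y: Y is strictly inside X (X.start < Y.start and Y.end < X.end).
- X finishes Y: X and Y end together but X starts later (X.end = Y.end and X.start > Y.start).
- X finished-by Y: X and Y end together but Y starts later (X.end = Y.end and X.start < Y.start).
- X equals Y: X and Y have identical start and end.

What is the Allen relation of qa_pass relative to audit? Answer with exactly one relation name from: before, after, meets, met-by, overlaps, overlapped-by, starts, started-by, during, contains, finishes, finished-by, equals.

after

qa_pass = [June 23, June 24]; audit = [June 4, June 15].
Compare endpoints: qa_pass.start > audit.start, qa_pass.start > audit.end, qa_pass.end > audit.start, qa_pass.end > audit.end.
That pattern is 'after'.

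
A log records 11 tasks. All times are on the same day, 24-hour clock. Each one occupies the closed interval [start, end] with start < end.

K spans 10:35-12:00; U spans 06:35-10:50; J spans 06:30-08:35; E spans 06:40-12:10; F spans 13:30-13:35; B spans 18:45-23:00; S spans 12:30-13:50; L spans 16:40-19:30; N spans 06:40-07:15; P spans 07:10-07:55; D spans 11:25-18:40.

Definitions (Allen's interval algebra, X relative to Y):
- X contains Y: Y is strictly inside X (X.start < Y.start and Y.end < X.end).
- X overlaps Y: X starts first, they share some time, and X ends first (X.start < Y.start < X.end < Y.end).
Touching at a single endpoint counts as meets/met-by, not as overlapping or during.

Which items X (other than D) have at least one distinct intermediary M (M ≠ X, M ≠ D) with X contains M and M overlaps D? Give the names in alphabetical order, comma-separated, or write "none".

Target D = [11:25, 18:40].
Intermediaries M with M overlaps D: E, K.
Via E — items with X contains E: none.
Via K — items with X contains K: E.
Union: E.

E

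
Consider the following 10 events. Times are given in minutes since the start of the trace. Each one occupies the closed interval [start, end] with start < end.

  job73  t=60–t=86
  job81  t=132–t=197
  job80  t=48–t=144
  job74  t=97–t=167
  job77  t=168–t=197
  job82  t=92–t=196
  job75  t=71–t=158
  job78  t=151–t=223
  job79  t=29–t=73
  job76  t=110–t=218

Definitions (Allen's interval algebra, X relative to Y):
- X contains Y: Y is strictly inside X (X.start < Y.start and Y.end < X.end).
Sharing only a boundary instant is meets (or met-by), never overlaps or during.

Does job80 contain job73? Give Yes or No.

Yes

job80 = [t=48, t=144], job73 = [t=60, t=86].
Actual relation of job80 to job73: contains.
Asked whether 'contains' holds → Yes.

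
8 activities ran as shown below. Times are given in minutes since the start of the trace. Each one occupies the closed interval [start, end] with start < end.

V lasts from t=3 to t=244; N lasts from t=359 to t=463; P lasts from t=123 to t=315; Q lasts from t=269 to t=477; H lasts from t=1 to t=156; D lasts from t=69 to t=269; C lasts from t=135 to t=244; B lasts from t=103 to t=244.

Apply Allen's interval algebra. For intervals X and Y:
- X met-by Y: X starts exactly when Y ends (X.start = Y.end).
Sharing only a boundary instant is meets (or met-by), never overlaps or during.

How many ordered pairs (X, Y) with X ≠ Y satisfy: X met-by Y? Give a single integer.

1

Checking all 56 ordered pairs for relation 'met-by'; matching pairs in alphabetical order:
(Q, D): Q met-by D ✓
Count: 1.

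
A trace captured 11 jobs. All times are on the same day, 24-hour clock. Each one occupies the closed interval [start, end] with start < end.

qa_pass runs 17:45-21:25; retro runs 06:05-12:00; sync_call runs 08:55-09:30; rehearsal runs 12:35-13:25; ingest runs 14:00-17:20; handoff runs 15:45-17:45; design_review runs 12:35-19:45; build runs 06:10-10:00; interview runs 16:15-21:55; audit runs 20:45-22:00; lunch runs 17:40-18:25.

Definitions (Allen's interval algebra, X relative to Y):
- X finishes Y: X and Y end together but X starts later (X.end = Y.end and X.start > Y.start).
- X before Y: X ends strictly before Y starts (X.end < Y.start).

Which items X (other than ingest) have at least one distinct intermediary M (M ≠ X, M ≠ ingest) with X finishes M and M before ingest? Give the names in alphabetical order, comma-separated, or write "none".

none

Target ingest = [14:00, 17:20].
Intermediaries M with M before ingest: build, rehearsal, retro, sync_call.
Via build — items with X finishes build: none.
Via rehearsal — items with X finishes rehearsal: none.
Via retro — items with X finishes retro: none.
Via sync_call — items with X finishes sync_call: none.
Union: none.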